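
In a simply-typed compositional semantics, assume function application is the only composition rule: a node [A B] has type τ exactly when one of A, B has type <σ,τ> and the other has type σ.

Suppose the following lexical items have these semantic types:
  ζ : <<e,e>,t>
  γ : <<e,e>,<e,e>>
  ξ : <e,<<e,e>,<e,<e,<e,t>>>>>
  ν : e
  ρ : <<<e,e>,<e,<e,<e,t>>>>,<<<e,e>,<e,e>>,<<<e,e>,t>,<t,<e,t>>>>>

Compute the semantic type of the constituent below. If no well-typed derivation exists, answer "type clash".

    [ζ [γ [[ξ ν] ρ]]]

<t,<e,t>>

[ξ ν]: ξ is <e,<<e,e>,<e,<e,<e,t>>>>>, ν is e; result <<e,e>,<e,<e,<e,t>>>>.
[[ξ ν] ρ]: ρ is <<<e,e>,<e,<e,<e,t>>>>,<<<e,e>,<e,e>>,<<<e,e>,t>,<t,<e,t>>>>>, [ξ ν] is <<e,e>,<e,<e,<e,t>>>>; result <<<e,e>,<e,e>>,<<<e,e>,t>,<t,<e,t>>>>.
[γ [[ξ ν] ρ]]: [[ξ ν] ρ] is <<<e,e>,<e,e>>,<<<e,e>,t>,<t,<e,t>>>>, γ is <<e,e>,<e,e>>; result <<<e,e>,t>,<t,<e,t>>>.
[ζ [γ [[ξ ν] ρ]]]: [γ [[ξ ν] ρ]] is <<<e,e>,t>,<t,<e,t>>>, ζ is <<e,e>,t>; result <t,<e,t>>.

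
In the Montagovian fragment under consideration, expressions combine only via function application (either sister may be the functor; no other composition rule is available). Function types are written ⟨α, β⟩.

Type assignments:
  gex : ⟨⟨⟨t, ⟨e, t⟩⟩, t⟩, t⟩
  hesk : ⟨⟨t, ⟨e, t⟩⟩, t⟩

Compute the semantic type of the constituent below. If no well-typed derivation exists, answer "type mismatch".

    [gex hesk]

[gex hesk]: gex is ⟨⟨⟨t, ⟨e, t⟩⟩, t⟩, t⟩, hesk is ⟨⟨t, ⟨e, t⟩⟩, t⟩; result t.

t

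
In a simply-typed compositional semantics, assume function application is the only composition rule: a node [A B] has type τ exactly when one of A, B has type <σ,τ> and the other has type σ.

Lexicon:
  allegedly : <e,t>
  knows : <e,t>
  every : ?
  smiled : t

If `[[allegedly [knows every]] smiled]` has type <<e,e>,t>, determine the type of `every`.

<<e,t>,<<e,t>,<t,<<e,e>,t>>>>

At [[allegedly [knows every]] smiled] (required: <<e,e>,t>): smiled is t, which is not a function with range <<e,e>,t>; hence [allegedly [knows every]] is the functor — type <t,<<e,e>,t>>.
At [allegedly [knows every]] (required: <t,<<e,e>,t>>): allegedly is <e,t>, which is not a function with range <t,<<e,e>,t>>; hence [knows every] is the functor — type <<e,t>,<t,<<e,e>,t>>>.
At [knows every] (required: <<e,t>,<t,<<e,e>,t>>>): knows is <e,t>, which is not a function with range <<e,t>,<t,<<e,e>,t>>>; hence every is the functor — type <<e,t>,<<e,t>,<t,<<e,e>,t>>>>.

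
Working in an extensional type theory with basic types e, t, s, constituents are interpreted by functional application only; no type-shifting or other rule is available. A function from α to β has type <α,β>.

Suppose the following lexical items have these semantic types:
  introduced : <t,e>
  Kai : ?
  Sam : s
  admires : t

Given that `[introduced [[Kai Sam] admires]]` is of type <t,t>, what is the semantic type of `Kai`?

<s,<t,<<t,e>,<t,t>>>>

[introduced [[Kai Sam] admires]] must have type <t,t>. The sister introduced has type <t,e>; that is not a function onto <t,t>, so [[Kai Sam] admires] must be the functor, of type <<t,e>,<t,t>>.
[[Kai Sam] admires] must have type <<t,e>,<t,t>>. The sister admires has type t; that is not a function onto <<t,e>,<t,t>>, so [Kai Sam] must be the functor, of type <t,<<t,e>,<t,t>>>.
[Kai Sam] must have type <t,<<t,e>,<t,t>>>. The sister Sam has type s; that is not a function onto <t,<<t,e>,<t,t>>>, so Kai must be the functor, of type <s,<t,<<t,e>,<t,t>>>>.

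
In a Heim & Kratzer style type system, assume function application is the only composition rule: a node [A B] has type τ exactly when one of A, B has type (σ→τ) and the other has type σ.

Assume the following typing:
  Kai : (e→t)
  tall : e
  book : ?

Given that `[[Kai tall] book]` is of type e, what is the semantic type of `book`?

[[Kai tall] book] must have type e. The sister [Kai tall] has type t; that is not a function onto e, so book must be the functor, of type (t→e).

(t→e)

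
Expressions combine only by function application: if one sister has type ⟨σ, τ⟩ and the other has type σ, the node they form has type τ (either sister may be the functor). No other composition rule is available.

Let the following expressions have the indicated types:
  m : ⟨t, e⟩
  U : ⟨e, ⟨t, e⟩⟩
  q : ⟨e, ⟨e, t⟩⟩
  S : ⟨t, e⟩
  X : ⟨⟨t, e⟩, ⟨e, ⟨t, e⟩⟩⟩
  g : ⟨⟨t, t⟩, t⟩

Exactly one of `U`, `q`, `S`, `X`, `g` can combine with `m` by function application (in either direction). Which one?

X

U : ⟨e, ⟨t, e⟩⟩ — neither side's domain matches the other.
q : ⟨e, ⟨e, t⟩⟩ — neither side's domain matches the other.
S : ⟨t, e⟩ — neither side's domain matches the other.
X — combines: X : ⟨⟨t, e⟩, ⟨e, ⟨t, e⟩⟩⟩ takes m : ⟨t, e⟩ as argument, giving ⟨e, ⟨t, e⟩⟩.
g : ⟨⟨t, t⟩, t⟩ — neither side's domain matches the other.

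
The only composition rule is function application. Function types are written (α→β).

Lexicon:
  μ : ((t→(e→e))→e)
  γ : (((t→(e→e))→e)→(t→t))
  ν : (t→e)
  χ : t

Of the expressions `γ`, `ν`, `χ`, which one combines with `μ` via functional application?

γ — combines: γ : (((t→(e→e))→e)→(t→t)) takes μ : ((t→(e→e))→e) as argument, giving (t→t).
ν : (t→e) — neither side's domain matches the other.
χ : t — neither side's domain matches the other.

γ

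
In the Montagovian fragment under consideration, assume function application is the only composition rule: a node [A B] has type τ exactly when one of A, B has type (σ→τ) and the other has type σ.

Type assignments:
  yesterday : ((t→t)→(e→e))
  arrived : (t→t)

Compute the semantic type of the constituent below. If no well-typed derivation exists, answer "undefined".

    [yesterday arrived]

(e→e)

At [yesterday arrived], yesterday : ((t→t)→(e→e)) takes arrived : (t→t), giving (e→e).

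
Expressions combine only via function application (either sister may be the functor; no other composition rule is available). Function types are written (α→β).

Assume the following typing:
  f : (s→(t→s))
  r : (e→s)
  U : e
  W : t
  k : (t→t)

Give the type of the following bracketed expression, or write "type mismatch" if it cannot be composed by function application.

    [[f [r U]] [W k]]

[r U]: (e→s) applied to e yields s.
[f [r U]]: (s→(t→s)) applied to s yields (t→s).
[W k]: (t→t) applied to t yields t.
[[f [r U]] [W k]]: (t→s) applied to t yields s.

s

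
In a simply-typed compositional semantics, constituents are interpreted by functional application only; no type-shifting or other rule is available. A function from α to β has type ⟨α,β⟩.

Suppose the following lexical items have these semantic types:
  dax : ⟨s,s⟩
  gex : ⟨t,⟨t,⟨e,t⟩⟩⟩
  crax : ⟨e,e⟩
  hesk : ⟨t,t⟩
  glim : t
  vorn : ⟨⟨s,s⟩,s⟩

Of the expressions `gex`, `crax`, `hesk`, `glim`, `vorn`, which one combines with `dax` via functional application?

gex : ⟨t,⟨t,⟨e,t⟩⟩⟩ — no; dax wants s, and gex wants t.
crax : ⟨e,e⟩ — no; dax wants s, and crax wants e.
hesk : ⟨t,t⟩ — no; dax wants s, and hesk wants t.
glim : t — no; dax wants s, and glim wants nothing (atomic).
vorn — combines: vorn : ⟨⟨s,s⟩,s⟩ takes dax : ⟨s,s⟩ as argument, giving s.

vorn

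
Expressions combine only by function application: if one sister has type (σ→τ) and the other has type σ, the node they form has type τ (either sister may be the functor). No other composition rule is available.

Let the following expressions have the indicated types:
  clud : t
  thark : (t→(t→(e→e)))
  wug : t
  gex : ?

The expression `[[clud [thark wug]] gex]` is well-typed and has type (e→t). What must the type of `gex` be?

[[clud [thark wug]] gex] is required to be (e→t). [clud [thark wug]] : (e→e) cannot yield (e→t) as functor, so gex : ((e→e)→(e→t)).

((e→e)→(e→t))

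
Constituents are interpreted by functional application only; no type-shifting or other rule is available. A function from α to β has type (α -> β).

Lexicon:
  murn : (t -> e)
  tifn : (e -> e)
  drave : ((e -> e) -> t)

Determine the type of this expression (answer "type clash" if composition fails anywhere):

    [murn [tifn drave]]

e

At [tifn drave], drave : ((e -> e) -> t) takes tifn : (e -> e), giving t.
At [murn [tifn drave]], murn : (t -> e) takes [tifn drave] : t, giving e.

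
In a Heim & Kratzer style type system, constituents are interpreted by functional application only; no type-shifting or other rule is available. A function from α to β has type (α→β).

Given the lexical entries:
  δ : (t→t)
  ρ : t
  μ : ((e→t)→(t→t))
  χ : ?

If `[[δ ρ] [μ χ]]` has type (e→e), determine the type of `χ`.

(((e→t)→(t→t))→(t→(e→e)))

[[δ ρ] [μ χ]] is required to be (e→e). [δ ρ] : t cannot yield (e→e) as functor, so [μ χ] : (t→(e→e)).
[μ χ] is required to be (t→(e→e)). μ : ((e→t)→(t→t)) cannot yield (t→(e→e)) as functor, so χ : (((e→t)→(t→t))→(t→(e→e))).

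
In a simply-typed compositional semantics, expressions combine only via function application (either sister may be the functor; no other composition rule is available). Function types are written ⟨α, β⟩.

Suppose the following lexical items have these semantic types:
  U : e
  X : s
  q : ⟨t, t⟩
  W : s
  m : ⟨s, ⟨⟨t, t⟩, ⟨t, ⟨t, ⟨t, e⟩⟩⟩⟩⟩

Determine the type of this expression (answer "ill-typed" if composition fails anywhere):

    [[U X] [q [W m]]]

[U X]: e with s — neither is a function whose domain matches the other; composition fails here.

ill-typed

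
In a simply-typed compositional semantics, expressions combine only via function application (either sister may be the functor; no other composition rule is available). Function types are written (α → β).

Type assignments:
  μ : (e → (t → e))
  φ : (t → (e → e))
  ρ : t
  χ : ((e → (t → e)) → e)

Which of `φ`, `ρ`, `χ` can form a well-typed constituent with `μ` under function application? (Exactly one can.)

φ : (t → (e → e)) — neither side's domain matches the other.
ρ : t — neither side's domain matches the other.
χ — combines: χ : ((e → (t → e)) → e) takes μ : (e → (t → e)) as argument, giving e.

χ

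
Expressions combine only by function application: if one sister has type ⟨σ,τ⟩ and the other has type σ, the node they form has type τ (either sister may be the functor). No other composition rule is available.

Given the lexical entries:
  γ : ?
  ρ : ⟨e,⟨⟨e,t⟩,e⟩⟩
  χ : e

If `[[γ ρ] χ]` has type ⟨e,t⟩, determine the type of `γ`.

⟨⟨e,⟨⟨e,t⟩,e⟩⟩,⟨e,⟨e,t⟩⟩⟩

For [[γ ρ] χ] to have type ⟨e,t⟩ with χ of type e, [γ ρ] must be the function: [γ ρ] : ⟨e,⟨e,t⟩⟩.
For [γ ρ] to have type ⟨e,⟨e,t⟩⟩ with ρ of type ⟨e,⟨⟨e,t⟩,e⟩⟩, γ must be the function: γ : ⟨⟨e,⟨⟨e,t⟩,e⟩⟩,⟨e,⟨e,t⟩⟩⟩.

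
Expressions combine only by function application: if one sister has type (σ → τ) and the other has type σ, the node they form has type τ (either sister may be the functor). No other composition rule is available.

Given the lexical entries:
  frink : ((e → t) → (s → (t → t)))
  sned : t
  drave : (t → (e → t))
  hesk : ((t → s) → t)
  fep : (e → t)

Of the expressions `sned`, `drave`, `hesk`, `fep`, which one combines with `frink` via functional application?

fep

sned : t — neither side's domain matches the other.
drave : (t → (e → t)) — neither side's domain matches the other.
hesk : ((t → s) → t) — neither side's domain matches the other.
fep — combines: frink : ((e → t) → (s → (t → t))) takes fep : (e → t) as argument, giving (s → (t → t)).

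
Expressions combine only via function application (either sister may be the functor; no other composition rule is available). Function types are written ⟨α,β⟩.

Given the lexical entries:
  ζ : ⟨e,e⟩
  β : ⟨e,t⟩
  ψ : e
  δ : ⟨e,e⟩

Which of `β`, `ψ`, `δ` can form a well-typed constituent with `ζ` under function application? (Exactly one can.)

ψ

β : ⟨e,t⟩ — ζ needs e; β needs e; neither fits.
ψ — combines: ζ : ⟨e,e⟩ takes ψ : e as argument, giving e.
δ : ⟨e,e⟩ — ζ needs e; δ needs e; neither fits.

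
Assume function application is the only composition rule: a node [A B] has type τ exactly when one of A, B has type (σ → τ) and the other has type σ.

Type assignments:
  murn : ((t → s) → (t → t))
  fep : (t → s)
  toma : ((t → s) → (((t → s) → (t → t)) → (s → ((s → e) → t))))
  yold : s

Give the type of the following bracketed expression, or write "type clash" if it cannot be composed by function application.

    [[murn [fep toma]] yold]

((s → e) → t)

[fep toma]: ((t → s) → (((t → s) → (t → t)) → (s → ((s → e) → t)))) applied to (t → s) yields (((t → s) → (t → t)) → (s → ((s → e) → t))).
[murn [fep toma]]: (((t → s) → (t → t)) → (s → ((s → e) → t))) applied to ((t → s) → (t → t)) yields (s → ((s → e) → t)).
[[murn [fep toma]] yold]: (s → ((s → e) → t)) applied to s yields ((s → e) → t).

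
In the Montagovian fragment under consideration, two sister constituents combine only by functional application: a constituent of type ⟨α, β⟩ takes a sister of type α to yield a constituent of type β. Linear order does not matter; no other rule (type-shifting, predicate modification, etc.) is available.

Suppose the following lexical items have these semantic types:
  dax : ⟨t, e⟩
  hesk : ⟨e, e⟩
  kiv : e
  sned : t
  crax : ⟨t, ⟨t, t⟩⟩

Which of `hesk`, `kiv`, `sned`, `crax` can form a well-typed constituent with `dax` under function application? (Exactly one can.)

sned

hesk : ⟨e, e⟩ — dax needs t; hesk needs e; neither fits.
kiv : e — dax needs t; kiv needs nothing (atomic); neither fits.
sned — combines: dax : ⟨t, e⟩ takes sned : t as argument, giving e.
crax : ⟨t, ⟨t, t⟩⟩ — dax needs t; crax needs t; neither fits.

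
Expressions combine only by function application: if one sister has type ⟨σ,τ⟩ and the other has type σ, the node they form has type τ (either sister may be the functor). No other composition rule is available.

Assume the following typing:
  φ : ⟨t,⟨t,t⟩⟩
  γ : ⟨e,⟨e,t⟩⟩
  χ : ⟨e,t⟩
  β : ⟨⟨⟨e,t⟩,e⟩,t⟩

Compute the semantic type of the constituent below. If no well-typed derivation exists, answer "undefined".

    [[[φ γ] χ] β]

At [φ γ]: neither ⟨t,⟨t,t⟩⟩ nor ⟨e,⟨e,t⟩⟩ can take the other as argument; the node is ill-typed.

undefined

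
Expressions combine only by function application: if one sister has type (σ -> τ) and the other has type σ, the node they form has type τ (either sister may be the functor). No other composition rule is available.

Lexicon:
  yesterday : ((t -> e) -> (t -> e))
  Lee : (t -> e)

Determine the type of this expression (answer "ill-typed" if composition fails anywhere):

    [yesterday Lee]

(t -> e)

[yesterday Lee] — yesterday of type ((t -> e) -> (t -> e)) combines with Lee of type (t -> e): type (t -> e).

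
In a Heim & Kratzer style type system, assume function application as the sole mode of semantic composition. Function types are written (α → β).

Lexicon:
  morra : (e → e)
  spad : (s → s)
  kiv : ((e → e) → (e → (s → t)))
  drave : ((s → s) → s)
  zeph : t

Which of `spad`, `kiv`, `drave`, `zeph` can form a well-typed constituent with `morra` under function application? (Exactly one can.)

kiv

spad : (s → s) — neither side's domain matches the other.
kiv — combines: kiv : ((e → e) → (e → (s → t))) takes morra : (e → e) as argument, giving (e → (s → t)).
drave : ((s → s) → s) — neither side's domain matches the other.
zeph : t — neither side's domain matches the other.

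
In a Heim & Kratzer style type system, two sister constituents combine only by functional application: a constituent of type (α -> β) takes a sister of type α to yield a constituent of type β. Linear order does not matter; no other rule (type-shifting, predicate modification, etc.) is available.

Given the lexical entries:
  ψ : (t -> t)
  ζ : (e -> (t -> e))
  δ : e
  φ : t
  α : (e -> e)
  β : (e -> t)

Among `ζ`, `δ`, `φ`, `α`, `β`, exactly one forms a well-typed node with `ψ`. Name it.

φ

ζ : (e -> (t -> e)) — neither side's domain matches the other.
δ : e — neither side's domain matches the other.
φ — combines: ψ : (t -> t) takes φ : t as argument, giving t.
α : (e -> e) — neither side's domain matches the other.
β : (e -> t) — neither side's domain matches the other.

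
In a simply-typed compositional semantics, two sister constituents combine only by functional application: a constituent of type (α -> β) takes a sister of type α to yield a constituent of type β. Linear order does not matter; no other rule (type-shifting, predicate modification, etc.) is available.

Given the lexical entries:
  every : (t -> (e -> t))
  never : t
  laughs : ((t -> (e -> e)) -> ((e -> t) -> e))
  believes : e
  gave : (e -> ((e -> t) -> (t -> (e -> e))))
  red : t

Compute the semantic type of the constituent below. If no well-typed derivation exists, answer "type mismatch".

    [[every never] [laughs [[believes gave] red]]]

[every never] — every of type (t -> (e -> t)) combines with never of type t: type (e -> t).
[believes gave] — gave of type (e -> ((e -> t) -> (t -> (e -> e)))) combines with believes of type e: type ((e -> t) -> (t -> (e -> e))).
[[believes gave] red]: ((e -> t) -> (t -> (e -> e))) with t — neither is a function whose domain matches the other; composition fails here.

type mismatch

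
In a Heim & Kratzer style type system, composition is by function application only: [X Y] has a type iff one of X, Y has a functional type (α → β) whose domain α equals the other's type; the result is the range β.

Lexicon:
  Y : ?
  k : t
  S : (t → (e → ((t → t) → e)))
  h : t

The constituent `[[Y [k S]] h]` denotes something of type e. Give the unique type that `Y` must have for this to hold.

((e → ((t → t) → e)) → (t → e))

[[Y [k S]] h] must have type e. The sister h has type t; that is not a function onto e, so [Y [k S]] must be the functor, of type (t → e).
[Y [k S]] must have type (t → e). The sister [k S] has type (e → ((t → t) → e)); that is not a function onto (t → e), so Y must be the functor, of type ((e → ((t → t) → e)) → (t → e)).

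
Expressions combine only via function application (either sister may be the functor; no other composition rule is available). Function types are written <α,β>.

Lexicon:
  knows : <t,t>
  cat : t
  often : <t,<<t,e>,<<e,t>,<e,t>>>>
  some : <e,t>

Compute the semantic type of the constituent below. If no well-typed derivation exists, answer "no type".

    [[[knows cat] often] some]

[knows cat]: functor knows : <t,t>, argument cat : t; result t.
[[knows cat] often]: functor often : <t,<<t,e>,<<e,t>,<e,t>>>>, argument [knows cat] : t; result <<t,e>,<<e,t>,<e,t>>>.
[[[knows cat] often] some]: <<t,e>,<<e,t>,<e,t>>> with <e,t> — neither is a function whose domain matches the other; composition fails here.

no type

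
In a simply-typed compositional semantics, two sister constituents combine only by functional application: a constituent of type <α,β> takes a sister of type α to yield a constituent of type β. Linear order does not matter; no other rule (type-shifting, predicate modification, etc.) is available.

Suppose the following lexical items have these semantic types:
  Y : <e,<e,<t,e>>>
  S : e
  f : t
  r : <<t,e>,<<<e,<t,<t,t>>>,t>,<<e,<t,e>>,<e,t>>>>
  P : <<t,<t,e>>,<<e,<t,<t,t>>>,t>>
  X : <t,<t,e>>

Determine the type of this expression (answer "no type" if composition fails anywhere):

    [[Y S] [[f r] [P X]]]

no type

[Y S]: <e,<e,<t,e>>> applied to e yields <e,<t,e>>.
At [f r]: neither t nor <<t,e>,<<<e,<t,<t,t>>>,t>,<<e,<t,e>>,<e,t>>>> can take the other as argument; the node is ill-typed.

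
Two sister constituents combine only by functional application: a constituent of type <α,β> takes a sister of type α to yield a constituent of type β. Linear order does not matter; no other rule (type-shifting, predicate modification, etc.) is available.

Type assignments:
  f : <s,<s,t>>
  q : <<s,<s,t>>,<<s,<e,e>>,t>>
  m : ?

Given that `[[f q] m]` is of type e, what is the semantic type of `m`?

<<<s,<e,e>>,t>,e>

For [[f q] m] to have type e with [f q] of type <<s,<e,e>>,t>, m must be the function: m : <<<s,<e,e>>,t>,e>.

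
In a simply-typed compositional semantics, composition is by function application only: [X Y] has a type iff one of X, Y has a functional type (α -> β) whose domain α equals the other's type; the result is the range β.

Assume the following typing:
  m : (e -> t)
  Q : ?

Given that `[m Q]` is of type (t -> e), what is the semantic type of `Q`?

For [m Q] to have type (t -> e) with m of type (e -> t), Q must be the function: Q : ((e -> t) -> (t -> e)).

((e -> t) -> (t -> e))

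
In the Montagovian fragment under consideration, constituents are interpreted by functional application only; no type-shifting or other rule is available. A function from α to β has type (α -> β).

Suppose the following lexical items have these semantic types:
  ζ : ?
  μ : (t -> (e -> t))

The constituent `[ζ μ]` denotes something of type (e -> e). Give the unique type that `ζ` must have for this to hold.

((t -> (e -> t)) -> (e -> e))

For [ζ μ] to have type (e -> e) with μ of type (t -> (e -> t)), ζ must be the function: ζ : ((t -> (e -> t)) -> (e -> e)).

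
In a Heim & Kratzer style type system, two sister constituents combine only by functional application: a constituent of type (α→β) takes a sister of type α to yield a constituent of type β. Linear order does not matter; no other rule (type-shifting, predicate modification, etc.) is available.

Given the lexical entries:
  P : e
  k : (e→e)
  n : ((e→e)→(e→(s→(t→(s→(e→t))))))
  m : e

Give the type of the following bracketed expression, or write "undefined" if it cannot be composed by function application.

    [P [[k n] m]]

undefined

[k n]: functor n : ((e→e)→(e→(s→(t→(s→(e→t)))))), argument k : (e→e); result (e→(s→(t→(s→(e→t))))).
[[k n] m]: functor [k n] : (e→(s→(t→(s→(e→t))))), argument m : e; result (s→(t→(s→(e→t)))).
[P [[k n] m]]: e and (s→(t→(s→(e→t)))) cannot combine by function application — type clash.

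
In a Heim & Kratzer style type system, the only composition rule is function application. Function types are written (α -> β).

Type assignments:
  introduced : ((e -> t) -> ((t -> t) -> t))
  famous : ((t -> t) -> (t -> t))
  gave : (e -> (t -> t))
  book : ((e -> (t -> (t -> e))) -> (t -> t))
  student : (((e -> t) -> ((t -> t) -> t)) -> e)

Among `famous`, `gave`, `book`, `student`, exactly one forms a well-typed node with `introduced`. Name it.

famous : ((t -> t) -> (t -> t)) — does not combine with introduced.
gave : (e -> (t -> t)) — does not combine with introduced.
book : ((e -> (t -> (t -> e))) -> (t -> t)) — does not combine with introduced.
student — combines: student : (((e -> t) -> ((t -> t) -> t)) -> e) takes introduced : ((e -> t) -> ((t -> t) -> t)) as argument, giving e.

student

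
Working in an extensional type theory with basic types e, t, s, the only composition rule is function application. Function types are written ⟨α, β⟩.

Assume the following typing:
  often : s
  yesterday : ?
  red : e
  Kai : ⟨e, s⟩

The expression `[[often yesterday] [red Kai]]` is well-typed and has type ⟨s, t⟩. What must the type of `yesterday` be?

At [[often yesterday] [red Kai]] (required: ⟨s, t⟩): [red Kai] is s, which is not a function with range ⟨s, t⟩; hence [often yesterday] is the functor — type ⟨s, ⟨s, t⟩⟩.
At [often yesterday] (required: ⟨s, ⟨s, t⟩⟩): often is s, which is not a function with range ⟨s, ⟨s, t⟩⟩; hence yesterday is the functor — type ⟨s, ⟨s, ⟨s, t⟩⟩⟩.

⟨s, ⟨s, ⟨s, t⟩⟩⟩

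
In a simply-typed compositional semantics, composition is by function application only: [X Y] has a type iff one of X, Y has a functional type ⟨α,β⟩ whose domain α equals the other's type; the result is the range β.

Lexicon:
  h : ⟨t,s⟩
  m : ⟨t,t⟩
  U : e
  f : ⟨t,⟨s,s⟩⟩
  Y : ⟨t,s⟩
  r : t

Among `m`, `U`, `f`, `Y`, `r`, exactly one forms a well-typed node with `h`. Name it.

m : ⟨t,t⟩ — h needs t; m needs t; neither fits.
U : e — h needs t; U needs nothing (atomic); neither fits.
f : ⟨t,⟨s,s⟩⟩ — h needs t; f needs t; neither fits.
Y : ⟨t,s⟩ — h needs t; Y needs t; neither fits.
r — combines: h : ⟨t,s⟩ takes r : t as argument, giving s.

r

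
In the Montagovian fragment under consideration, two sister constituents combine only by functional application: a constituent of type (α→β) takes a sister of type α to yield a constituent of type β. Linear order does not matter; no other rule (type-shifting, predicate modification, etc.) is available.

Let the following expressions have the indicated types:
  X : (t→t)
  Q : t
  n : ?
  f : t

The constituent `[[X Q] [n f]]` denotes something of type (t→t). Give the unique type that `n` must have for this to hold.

(t→(t→(t→t)))

For [[X Q] [n f]] to have type (t→t) with [X Q] of type t, [n f] must be the function: [n f] : (t→(t→t)).
For [n f] to have type (t→(t→t)) with f of type t, n must be the function: n : (t→(t→(t→t))).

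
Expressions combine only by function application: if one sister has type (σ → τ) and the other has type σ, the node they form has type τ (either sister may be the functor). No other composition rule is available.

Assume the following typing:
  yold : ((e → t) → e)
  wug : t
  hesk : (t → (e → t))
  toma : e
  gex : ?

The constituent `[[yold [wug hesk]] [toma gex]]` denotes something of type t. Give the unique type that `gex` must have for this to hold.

(e → (e → t))

[[yold [wug hesk]] [toma gex]] must have type t. The sister [yold [wug hesk]] has type e; that is not a function onto t, so [toma gex] must be the functor, of type (e → t).
[toma gex] must have type (e → t). The sister toma has type e; that is not a function onto (e → t), so gex must be the functor, of type (e → (e → t)).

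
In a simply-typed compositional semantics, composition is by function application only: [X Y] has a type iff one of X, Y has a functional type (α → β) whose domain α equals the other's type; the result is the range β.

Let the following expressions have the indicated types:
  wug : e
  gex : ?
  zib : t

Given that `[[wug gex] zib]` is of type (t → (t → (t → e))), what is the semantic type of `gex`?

For [[wug gex] zib] to have type (t → (t → (t → e))) with zib of type t, [wug gex] must be the function: [wug gex] : (t → (t → (t → (t → e)))).
For [wug gex] to have type (t → (t → (t → (t → e)))) with wug of type e, gex must be the function: gex : (e → (t → (t → (t → (t → e))))).

(e → (t → (t → (t → (t → e)))))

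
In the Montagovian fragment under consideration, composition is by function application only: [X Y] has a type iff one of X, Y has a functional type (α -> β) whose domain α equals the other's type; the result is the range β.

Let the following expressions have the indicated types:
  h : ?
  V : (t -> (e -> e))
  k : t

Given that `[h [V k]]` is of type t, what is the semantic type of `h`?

For [h [V k]] to have type t with [V k] of type (e -> e), h must be the function: h : ((e -> e) -> t).

((e -> e) -> t)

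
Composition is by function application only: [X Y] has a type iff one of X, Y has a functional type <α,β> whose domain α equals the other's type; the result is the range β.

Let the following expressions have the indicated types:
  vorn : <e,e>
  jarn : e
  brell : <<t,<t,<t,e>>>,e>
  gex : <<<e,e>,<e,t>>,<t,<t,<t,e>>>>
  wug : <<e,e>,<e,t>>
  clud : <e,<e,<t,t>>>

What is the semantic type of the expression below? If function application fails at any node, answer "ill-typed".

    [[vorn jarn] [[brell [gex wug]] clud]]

<t,t>

[vorn jarn]: <e,e> applied to e yields e.
[gex wug]: <<<e,e>,<e,t>>,<t,<t,<t,e>>>> applied to <<e,e>,<e,t>> yields <t,<t,<t,e>>>.
[brell [gex wug]]: <<t,<t,<t,e>>>,e> applied to <t,<t,<t,e>>> yields e.
[[brell [gex wug]] clud]: <e,<e,<t,t>>> applied to e yields <e,<t,t>>.
[[vorn jarn] [[brell [gex wug]] clud]]: <e,<t,t>> applied to e yields <t,t>.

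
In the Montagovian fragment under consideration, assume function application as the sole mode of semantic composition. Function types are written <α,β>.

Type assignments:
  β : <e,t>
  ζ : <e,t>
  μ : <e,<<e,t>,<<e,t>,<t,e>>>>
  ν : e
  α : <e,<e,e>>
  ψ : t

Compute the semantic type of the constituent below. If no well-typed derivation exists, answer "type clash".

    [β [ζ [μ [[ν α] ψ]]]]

type clash

[ν α]: <e,<e,e>> applied to e yields <e,e>.
[[ν α] ψ]: <e,e> with t — neither is a function whose domain matches the other; composition fails here.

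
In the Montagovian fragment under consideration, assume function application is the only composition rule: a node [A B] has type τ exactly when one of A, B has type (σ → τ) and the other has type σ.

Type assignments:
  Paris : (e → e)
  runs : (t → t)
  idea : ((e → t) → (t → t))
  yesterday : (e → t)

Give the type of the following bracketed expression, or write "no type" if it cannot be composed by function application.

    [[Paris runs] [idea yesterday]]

no type

[Paris runs]: (e → e) with (t → t) — neither is a function whose domain matches the other; composition fails here.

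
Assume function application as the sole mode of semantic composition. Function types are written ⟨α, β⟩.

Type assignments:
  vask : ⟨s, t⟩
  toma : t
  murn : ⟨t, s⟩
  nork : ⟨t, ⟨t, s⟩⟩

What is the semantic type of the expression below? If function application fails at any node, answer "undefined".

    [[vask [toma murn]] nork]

At [toma murn], murn : ⟨t, s⟩ takes toma : t, giving s.
At [vask [toma murn]], vask : ⟨s, t⟩ takes [toma murn] : s, giving t.
At [[vask [toma murn]] nork], nork : ⟨t, ⟨t, s⟩⟩ takes [vask [toma murn]] : t, giving ⟨t, s⟩.

⟨t, s⟩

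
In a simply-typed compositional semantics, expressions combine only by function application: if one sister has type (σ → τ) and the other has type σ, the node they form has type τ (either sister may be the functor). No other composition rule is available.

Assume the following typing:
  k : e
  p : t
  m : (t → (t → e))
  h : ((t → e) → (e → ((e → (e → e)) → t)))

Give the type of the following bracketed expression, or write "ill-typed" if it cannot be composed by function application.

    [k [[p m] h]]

[p m]: functor m : (t → (t → e)), argument p : t; result (t → e).
[[p m] h]: functor h : ((t → e) → (e → ((e → (e → e)) → t))), argument [p m] : (t → e); result (e → ((e → (e → e)) → t)).
[k [[p m] h]]: functor [[p m] h] : (e → ((e → (e → e)) → t)), argument k : e; result ((e → (e → e)) → t).

((e → (e → e)) → t)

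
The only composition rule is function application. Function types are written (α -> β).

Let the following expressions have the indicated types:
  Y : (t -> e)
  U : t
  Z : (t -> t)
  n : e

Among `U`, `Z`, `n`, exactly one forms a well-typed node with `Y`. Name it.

U

U — combines: Y : (t -> e) takes U : t as argument, giving e.
Z : (t -> t) — Y needs t; Z needs t; neither fits.
n : e — Y needs t; n needs nothing (atomic); neither fits.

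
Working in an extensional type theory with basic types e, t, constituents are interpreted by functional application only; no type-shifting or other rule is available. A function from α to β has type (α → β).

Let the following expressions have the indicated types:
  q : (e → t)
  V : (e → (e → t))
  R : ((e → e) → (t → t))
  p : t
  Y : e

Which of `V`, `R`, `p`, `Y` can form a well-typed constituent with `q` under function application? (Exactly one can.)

Y

V : (e → (e → t)) — no; q wants e, and V wants e.
R : ((e → e) → (t → t)) — no; q wants e, and R wants (e → e).
p : t — no; q wants e, and p wants nothing (atomic).
Y — combines: q : (e → t) takes Y : e as argument, giving t.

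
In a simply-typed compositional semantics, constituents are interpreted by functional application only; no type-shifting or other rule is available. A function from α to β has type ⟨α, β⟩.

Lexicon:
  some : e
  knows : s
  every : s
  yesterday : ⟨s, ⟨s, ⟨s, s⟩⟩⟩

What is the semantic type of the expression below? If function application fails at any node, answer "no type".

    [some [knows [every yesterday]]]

[every yesterday]: yesterday is ⟨s, ⟨s, ⟨s, s⟩⟩⟩, every is s; result ⟨s, ⟨s, s⟩⟩.
[knows [every yesterday]]: [every yesterday] is ⟨s, ⟨s, s⟩⟩, knows is s; result ⟨s, s⟩.
[some [knows [every yesterday]]]: e and ⟨s, s⟩ cannot combine by function application — type clash.

no type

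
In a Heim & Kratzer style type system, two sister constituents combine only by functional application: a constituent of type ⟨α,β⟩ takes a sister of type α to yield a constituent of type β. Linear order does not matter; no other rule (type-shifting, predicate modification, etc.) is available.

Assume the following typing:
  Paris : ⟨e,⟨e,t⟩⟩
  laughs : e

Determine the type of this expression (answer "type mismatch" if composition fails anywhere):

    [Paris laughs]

[Paris laughs]: functor Paris : ⟨e,⟨e,t⟩⟩, argument laughs : e; result ⟨e,t⟩.

⟨e,t⟩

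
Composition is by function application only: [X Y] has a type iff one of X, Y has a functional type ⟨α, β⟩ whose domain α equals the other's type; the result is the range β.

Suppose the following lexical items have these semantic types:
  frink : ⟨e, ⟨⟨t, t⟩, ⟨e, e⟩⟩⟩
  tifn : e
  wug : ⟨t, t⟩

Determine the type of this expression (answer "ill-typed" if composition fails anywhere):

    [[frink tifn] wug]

⟨e, e⟩

[frink tifn]: functor frink : ⟨e, ⟨⟨t, t⟩, ⟨e, e⟩⟩⟩, argument tifn : e; result ⟨⟨t, t⟩, ⟨e, e⟩⟩.
[[frink tifn] wug]: functor [frink tifn] : ⟨⟨t, t⟩, ⟨e, e⟩⟩, argument wug : ⟨t, t⟩; result ⟨e, e⟩.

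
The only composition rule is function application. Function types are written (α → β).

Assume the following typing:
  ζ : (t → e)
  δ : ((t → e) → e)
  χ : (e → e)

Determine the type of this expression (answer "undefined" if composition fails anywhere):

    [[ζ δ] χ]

e

[ζ δ]: functor δ : ((t → e) → e), argument ζ : (t → e); result e.
[[ζ δ] χ]: functor χ : (e → e), argument [ζ δ] : e; result e.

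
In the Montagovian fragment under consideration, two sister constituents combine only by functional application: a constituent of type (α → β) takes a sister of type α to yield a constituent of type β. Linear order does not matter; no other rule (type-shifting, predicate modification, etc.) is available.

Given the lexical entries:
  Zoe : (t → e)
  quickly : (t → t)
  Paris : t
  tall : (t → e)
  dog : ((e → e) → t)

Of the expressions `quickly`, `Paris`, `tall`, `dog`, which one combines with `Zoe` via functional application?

quickly : (t → t) — does not combine with Zoe.
Paris — combines: Zoe : (t → e) takes Paris : t as argument, giving e.
tall : (t → e) — does not combine with Zoe.
dog : ((e → e) → t) — does not combine with Zoe.

Paris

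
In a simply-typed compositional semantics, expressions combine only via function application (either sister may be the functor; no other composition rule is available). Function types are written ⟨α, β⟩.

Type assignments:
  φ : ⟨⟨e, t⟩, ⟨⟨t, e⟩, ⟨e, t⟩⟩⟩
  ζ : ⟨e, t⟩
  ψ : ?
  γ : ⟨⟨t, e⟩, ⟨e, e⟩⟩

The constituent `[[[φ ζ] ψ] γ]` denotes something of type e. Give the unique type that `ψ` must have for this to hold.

⟨⟨⟨t, e⟩, ⟨e, t⟩⟩, ⟨⟨⟨t, e⟩, ⟨e, e⟩⟩, e⟩⟩

[[[φ ζ] ψ] γ] is required to be e. γ : ⟨⟨t, e⟩, ⟨e, e⟩⟩ cannot yield e as functor, so [[φ ζ] ψ] : ⟨⟨⟨t, e⟩, ⟨e, e⟩⟩, e⟩.
[[φ ζ] ψ] is required to be ⟨⟨⟨t, e⟩, ⟨e, e⟩⟩, e⟩. [φ ζ] : ⟨⟨t, e⟩, ⟨e, t⟩⟩ cannot yield ⟨⟨⟨t, e⟩, ⟨e, e⟩⟩, e⟩ as functor, so ψ : ⟨⟨⟨t, e⟩, ⟨e, t⟩⟩, ⟨⟨⟨t, e⟩, ⟨e, e⟩⟩, e⟩⟩.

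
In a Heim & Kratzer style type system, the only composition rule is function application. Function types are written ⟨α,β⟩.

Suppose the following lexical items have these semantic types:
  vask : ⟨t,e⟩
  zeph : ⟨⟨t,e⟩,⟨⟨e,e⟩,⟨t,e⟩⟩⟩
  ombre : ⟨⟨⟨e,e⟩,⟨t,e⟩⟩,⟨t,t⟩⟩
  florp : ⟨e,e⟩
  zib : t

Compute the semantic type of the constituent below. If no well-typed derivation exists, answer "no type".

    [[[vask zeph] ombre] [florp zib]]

[vask zeph]: zeph is ⟨⟨t,e⟩,⟨⟨e,e⟩,⟨t,e⟩⟩⟩, vask is ⟨t,e⟩; result ⟨⟨e,e⟩,⟨t,e⟩⟩.
[[vask zeph] ombre]: ombre is ⟨⟨⟨e,e⟩,⟨t,e⟩⟩,⟨t,t⟩⟩, [vask zeph] is ⟨⟨e,e⟩,⟨t,e⟩⟩; result ⟨t,t⟩.
[florp zib]: ⟨e,e⟩ and t cannot combine by function application — type clash.

no type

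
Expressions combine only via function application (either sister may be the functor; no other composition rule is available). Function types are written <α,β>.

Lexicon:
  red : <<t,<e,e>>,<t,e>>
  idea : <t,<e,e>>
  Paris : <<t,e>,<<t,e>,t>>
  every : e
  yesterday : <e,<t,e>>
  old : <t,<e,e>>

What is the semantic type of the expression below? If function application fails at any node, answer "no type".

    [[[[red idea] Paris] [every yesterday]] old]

<e,e>

[red idea]: red is <<t,<e,e>>,<t,e>>, idea is <t,<e,e>>; result <t,e>.
[[red idea] Paris]: Paris is <<t,e>,<<t,e>,t>>, [red idea] is <t,e>; result <<t,e>,t>.
[every yesterday]: yesterday is <e,<t,e>>, every is e; result <t,e>.
[[[red idea] Paris] [every yesterday]]: [[red idea] Paris] is <<t,e>,t>, [every yesterday] is <t,e>; result t.
[[[[red idea] Paris] [every yesterday]] old]: old is <t,<e,e>>, [[[red idea] Paris] [every yesterday]] is t; result <e,e>.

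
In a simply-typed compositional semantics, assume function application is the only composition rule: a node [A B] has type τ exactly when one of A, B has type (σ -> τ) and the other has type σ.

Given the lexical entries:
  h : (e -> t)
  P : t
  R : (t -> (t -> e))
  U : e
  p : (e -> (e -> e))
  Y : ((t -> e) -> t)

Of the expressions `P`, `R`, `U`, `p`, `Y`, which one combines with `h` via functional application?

P : t — no; h wants e, and P wants nothing (atomic).
R : (t -> (t -> e)) — no; h wants e, and R wants t.
U — combines: h : (e -> t) takes U : e as argument, giving t.
p : (e -> (e -> e)) — no; h wants e, and p wants e.
Y : ((t -> e) -> t) — no; h wants e, and Y wants (t -> e).

U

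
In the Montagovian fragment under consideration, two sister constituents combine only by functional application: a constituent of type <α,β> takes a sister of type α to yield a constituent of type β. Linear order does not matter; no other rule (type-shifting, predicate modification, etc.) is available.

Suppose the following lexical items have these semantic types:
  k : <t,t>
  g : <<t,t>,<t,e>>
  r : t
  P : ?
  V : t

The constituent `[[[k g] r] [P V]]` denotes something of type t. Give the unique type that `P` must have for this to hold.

<t,<e,t>>

[[[k g] r] [P V]] must have type t. The sister [[k g] r] has type e; that is not a function onto t, so [P V] must be the functor, of type <e,t>.
[P V] must have type <e,t>. The sister V has type t; that is not a function onto <e,t>, so P must be the functor, of type <t,<e,t>>.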